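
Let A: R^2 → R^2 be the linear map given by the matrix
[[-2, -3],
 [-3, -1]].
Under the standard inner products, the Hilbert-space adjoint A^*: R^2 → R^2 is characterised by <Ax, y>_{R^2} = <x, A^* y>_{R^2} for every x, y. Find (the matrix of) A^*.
A^* = A^T =
[[-2, -3],
 [-3, -1]]

For real matrices with standard dot products, the defining identity <Ax, y> = <x, A^* y> gives (Ax)^T y = x^T (A^*) y, i.e. x^T A^T y = x^T (A^*) y. Since this holds for all x, y, we must have A^* = A^T. Therefore
A^* =
[[-2, -3],
 [-3, -1]].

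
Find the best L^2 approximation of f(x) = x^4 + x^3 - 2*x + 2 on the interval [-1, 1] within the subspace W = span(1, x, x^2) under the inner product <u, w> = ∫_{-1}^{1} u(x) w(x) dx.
g(x) = 6*x^2/7 - 7*x/5 + 67/35

The best approximation g ∈ W is the orthogonal projection of f onto W. Writing g = a_0 + a_1 x + a_2 x^2, the coefficients solve the normal equations G · a = b where
  G_{ij} = <φ_i, φ_j> and b_i = <f, φ_i>, with φ_0 = 1, φ_1 = x, φ_2 = x^2.
G =
  [2, 0, 2/3]
  [0, 2/3, 0]
  [2/3, 0, 2/5],
b = (22/5, -14/15, 34/21).
Solving gives a_0 = 67/35, a_1 = -7/5, a_2 = 6/7, so
  g(x) = 6*x^2/7 - 7*x/5 + 67/35.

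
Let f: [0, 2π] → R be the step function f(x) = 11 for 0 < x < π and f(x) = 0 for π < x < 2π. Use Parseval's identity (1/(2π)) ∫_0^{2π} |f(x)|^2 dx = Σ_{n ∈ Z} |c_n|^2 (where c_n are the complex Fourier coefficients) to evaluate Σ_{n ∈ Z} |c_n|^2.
Σ |c_n|^2 = 121/2

Parseval equates the L^2 energy of f (normalised by 1/(2π)) with the ℓ^2 sum of its Fourier coefficients: (1/(2π)) ∫_0^{2π} |f|^2 = Σ |c_n|^2.
Compute the left side: (1/(2π)) [∫_0^π 11^2 dx + ∫_π^{2π} 0^2 dx] = (1/(2π)) · (121π + 0π) = (121 + 0)/2 = 121/2.
So Σ_{n ∈ Z} |c_n|^2 = 121/2.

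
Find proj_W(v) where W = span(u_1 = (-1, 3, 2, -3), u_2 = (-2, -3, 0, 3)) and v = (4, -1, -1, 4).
proj_W(v) = (14/5, -21/10, -14/5, 21/10)

Set up U = [u_1 | ... | u_2] ∈ R^(4×2). The projector onto W = col(U) is P = U (U^T U)^(-1) U^T.
Compute U^T U =
  [23, -16]
  [-16, 22],
and U^T v = (-21, 7).
Solve U^T U · c = U^T v for the coefficients: c = (-7/5, -7/10). The projection is proj_W(v) = U c.
Check: (v - proj_W(v)) · u_1 = 0  (should be 0).
Check: (v - proj_W(v)) · u_2 = 0  (should be 0).
Result: proj_W(v) = (14/5, -21/10, -14/5, 21/10).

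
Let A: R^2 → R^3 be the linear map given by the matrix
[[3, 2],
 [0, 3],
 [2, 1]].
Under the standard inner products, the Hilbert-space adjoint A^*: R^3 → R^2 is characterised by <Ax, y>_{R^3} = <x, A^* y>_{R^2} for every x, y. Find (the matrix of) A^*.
A^* = A^T =
[[3, 0, 2],
 [2, 3, 1]]

For real matrices with standard dot products, the defining identity <Ax, y> = <x, A^* y> gives (Ax)^T y = x^T (A^*) y, i.e. x^T A^T y = x^T (A^*) y. Since this holds for all x, y, we must have A^* = A^T. Therefore
A^* =
[[3, 0, 2],
 [2, 3, 1]].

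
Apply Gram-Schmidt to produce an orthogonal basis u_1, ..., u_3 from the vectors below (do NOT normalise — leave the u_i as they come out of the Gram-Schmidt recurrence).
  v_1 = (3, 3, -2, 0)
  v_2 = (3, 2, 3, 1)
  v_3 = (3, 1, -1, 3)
Orthogonal basis:
  u_1 = (3, 3, -2, 0)
  u_2 = (39/22, 17/22, 42/11, 1)
  u_3 = (258/425, -28/25, -327/425, 1159/425)

Apply the Gram-Schmidt recurrence
  u_1 = v_1
  u_i = v_i − Σ_{j<i} ((v_i · u_j) / (u_j · u_j)) · u_j.

Step by step this gives:
  u_1 = (3, 3, -2, 0)
  u_2 = (39/22, 17/22, 42/11, 1)
  u_3 = (258/425, -28/25, -327/425, 1159/425)

Orthogonality check:
  u_2 · u_1 = 0 (should be 0)
  u_3 · u_1 = 0 (should be 0)
  u_3 · u_2 = 0 (should be 0)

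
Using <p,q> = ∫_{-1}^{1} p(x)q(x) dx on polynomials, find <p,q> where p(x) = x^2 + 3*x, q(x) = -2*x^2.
<p,q> = -4/5

Expand the product: p(x)·q(x) = -2*x^4 - 6*x^3.
∫_{-1}^{1} of each monomial x^k gives [2/(k+1) if k even, 0 if k odd]. Integrating term-by-term (or equivalently evaluating the antiderivative F(x) = -2*x^5/5 - 3*x^4/2 at the endpoints):
  F(1) − F(−1) = -19/10 − (-11/10) = -4/5.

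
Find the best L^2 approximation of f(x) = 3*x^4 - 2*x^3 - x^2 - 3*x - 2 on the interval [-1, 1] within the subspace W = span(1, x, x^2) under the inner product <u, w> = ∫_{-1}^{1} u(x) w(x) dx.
g(x) = 11*x^2/7 - 21*x/5 - 79/35

The best approximation g ∈ W is the orthogonal projection of f onto W. Writing g = a_0 + a_1 x + a_2 x^2, the coefficients solve the normal equations G · a = b where
  G_{ij} = <φ_i, φ_j> and b_i = <f, φ_i>, with φ_0 = 1, φ_1 = x, φ_2 = x^2.
G =
  [2, 0, 2/3]
  [0, 2/3, 0]
  [2/3, 0, 2/5],
b = (-52/15, -14/5, -92/105).
Solving gives a_0 = -79/35, a_1 = -21/5, a_2 = 11/7, so
  g(x) = 11*x^2/7 - 21*x/5 - 79/35.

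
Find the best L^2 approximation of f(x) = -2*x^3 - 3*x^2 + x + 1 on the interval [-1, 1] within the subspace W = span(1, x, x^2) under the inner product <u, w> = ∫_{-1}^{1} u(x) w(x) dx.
g(x) = -3*x^2 - x/5 + 1

The best approximation g ∈ W is the orthogonal projection of f onto W. Writing g = a_0 + a_1 x + a_2 x^2, the coefficients solve the normal equations G · a = b where
  G_{ij} = <φ_i, φ_j> and b_i = <f, φ_i>, with φ_0 = 1, φ_1 = x, φ_2 = x^2.
G =
  [2, 0, 2/3]
  [0, 2/3, 0]
  [2/3, 0, 2/5],
b = (0, -2/15, -8/15).
Solving gives a_0 = 1, a_1 = -1/5, a_2 = -3, so
  g(x) = -3*x^2 - x/5 + 1.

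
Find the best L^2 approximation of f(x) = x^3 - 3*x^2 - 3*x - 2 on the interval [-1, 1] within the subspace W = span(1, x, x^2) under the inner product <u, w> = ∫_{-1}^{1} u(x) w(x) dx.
g(x) = -3*x^2 - 12*x/5 - 2

The best approximation g ∈ W is the orthogonal projection of f onto W. Writing g = a_0 + a_1 x + a_2 x^2, the coefficients solve the normal equations G · a = b where
  G_{ij} = <φ_i, φ_j> and b_i = <f, φ_i>, with φ_0 = 1, φ_1 = x, φ_2 = x^2.
G =
  [2, 0, 2/3]
  [0, 2/3, 0]
  [2/3, 0, 2/5],
b = (-6, -8/5, -38/15).
Solving gives a_0 = -2, a_1 = -12/5, a_2 = -3, so
  g(x) = -3*x^2 - 12*x/5 - 2.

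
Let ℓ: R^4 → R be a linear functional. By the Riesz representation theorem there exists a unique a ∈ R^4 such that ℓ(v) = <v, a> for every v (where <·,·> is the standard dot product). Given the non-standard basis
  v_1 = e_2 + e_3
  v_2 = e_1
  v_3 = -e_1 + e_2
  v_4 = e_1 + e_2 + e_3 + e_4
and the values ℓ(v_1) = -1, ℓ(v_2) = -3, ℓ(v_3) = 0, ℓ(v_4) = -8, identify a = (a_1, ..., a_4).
a = (-3, -3, 2, -4)

Write a = (a_1, ..., a_4) in the standard basis. For each basis vector v_i, ℓ(v_i) = <v_i, a> is a linear equation in the a_j's. Collect the n equations into a matrix system V a = ℓ, where row i of V is v_i (expressed in the standard basis). Since V is invertible (lower-triangular with 1s on the diagonal, up to permutation), solve by back-substitution:
  V =
[[0, 1, 1, 0],
 [1, 0, 0, 0],
 [-1, 1, 0, 0],
 [1, 1, 1, 1]]
  V a = (-1, -3, 0, -8)
Solving gives a = (-3, -3, 2, -4).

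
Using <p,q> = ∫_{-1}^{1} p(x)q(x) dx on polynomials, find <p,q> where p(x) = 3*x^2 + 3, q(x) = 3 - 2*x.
<p,q> = 24

Expand the product: p(x)·q(x) = -6*x^3 + 9*x^2 - 6*x + 9.
∫_{-1}^{1} of each monomial x^k gives [2/(k+1) if k even, 0 if k odd]. Integrating term-by-term (or equivalently evaluating the antiderivative F(x) = -3*x^4/2 + 3*x^3 - 3*x^2 + 9*x at the endpoints):
  F(1) − F(−1) = 15/2 − (-33/2) = 24.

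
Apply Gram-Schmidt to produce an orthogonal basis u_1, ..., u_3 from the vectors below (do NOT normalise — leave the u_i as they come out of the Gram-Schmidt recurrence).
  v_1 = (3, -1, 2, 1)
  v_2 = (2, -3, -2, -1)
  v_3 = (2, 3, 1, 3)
Orthogonal basis:
  u_1 = (3, -1, 2, 1)
  u_2 = (6/5, -41/15, -38/15, -19/15)
  u_3 = (160/127, 200/127, -239/127, 198/127)

Apply the Gram-Schmidt recurrence
  u_1 = v_1
  u_i = v_i − Σ_{j<i} ((v_i · u_j) / (u_j · u_j)) · u_j.

Step by step this gives:
  u_1 = (3, -1, 2, 1)
  u_2 = (6/5, -41/15, -38/15, -19/15)
  u_3 = (160/127, 200/127, -239/127, 198/127)

Orthogonality check:
  u_2 · u_1 = 0 (should be 0)
  u_3 · u_1 = 0 (should be 0)
  u_3 · u_2 = 0 (should be 0)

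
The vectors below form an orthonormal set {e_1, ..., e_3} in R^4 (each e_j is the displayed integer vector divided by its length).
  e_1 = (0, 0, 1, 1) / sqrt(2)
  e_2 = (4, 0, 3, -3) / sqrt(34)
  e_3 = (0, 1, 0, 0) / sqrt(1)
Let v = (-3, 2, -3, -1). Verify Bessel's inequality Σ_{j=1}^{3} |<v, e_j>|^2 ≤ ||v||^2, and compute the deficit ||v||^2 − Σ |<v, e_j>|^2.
Σ |<v, e_j>|^2 = 366/17; ||v||^2 = 23; deficit = 25/17

Write each e_j = u_j / sqrt(<u_j, u_j>) where u_j is the displayed integer vector. Then <v, e_j> = <v, u_j> / sqrt(<u_j, u_j>), so |<v, e_j>|^2 = <v, u_j>^2 / <u_j, u_j>.
Coefficients: <v, e_1> = -4/sqrt(2), <v, e_2> = -18/sqrt(34), <v, e_3> = 2/sqrt(1).
Square and sum: Σ |<v, e_j>|^2 = 366/17.
Compute ||v||^2 = v·v = 23.
Deficit = 23 − 366/17 = 25/17 ≥ 0, confirming Bessel's inequality. (The deficit equals ||v − Σ <v,e_j> e_j||^2, the squared distance from v to span{e_j}.)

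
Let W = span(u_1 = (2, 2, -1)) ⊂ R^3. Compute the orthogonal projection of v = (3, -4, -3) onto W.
proj_W(v) = (2/9, 2/9, -1/9)

Set up U = [u_1 | ... | u_1] ∈ R^(3×1). The projector onto W = col(U) is P = U (U^T U)^(-1) U^T.
Compute U^T U =
  [9],
and U^T v = (1).
Solve U^T U · c = U^T v for the coefficients: c = (1/9). The projection is proj_W(v) = U c.
Check: (v - proj_W(v)) · u_1 = 0  (should be 0).
Result: proj_W(v) = (2/9, 2/9, -1/9).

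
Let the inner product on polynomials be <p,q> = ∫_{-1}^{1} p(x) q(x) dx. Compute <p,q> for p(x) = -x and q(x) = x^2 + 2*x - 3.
<p,q> = -4/3

Expand the product: p(x)·q(x) = -x^3 - 2*x^2 + 3*x.
∫_{-1}^{1} of each monomial x^k gives [2/(k+1) if k even, 0 if k odd]. Integrating term-by-term (or equivalently evaluating the antiderivative F(x) = -x^4/4 - 2*x^3/3 + 3*x^2/2 at the endpoints):
  F(1) − F(−1) = 7/12 − (23/12) = -4/3.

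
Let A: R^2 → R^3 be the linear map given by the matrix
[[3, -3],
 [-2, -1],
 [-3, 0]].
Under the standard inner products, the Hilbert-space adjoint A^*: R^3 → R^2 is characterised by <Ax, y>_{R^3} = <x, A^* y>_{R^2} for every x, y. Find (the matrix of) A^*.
A^* = A^T =
[[3, -2, -3],
 [-3, -1, 0]]

For real matrices with standard dot products, the defining identity <Ax, y> = <x, A^* y> gives (Ax)^T y = x^T (A^*) y, i.e. x^T A^T y = x^T (A^*) y. Since this holds for all x, y, we must have A^* = A^T. Therefore
A^* =
[[3, -2, -3],
 [-3, -1, 0]].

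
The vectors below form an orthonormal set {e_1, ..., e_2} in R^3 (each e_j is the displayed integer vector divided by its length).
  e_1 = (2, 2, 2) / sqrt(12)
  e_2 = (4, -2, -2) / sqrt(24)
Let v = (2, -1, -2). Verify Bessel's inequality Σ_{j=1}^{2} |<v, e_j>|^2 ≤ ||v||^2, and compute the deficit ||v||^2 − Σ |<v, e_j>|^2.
Σ |<v, e_j>|^2 = 17/2; ||v||^2 = 9; deficit = 1/2

Write each e_j = u_j / sqrt(<u_j, u_j>) where u_j is the displayed integer vector. Then <v, e_j> = <v, u_j> / sqrt(<u_j, u_j>), so |<v, e_j>|^2 = <v, u_j>^2 / <u_j, u_j>.
Coefficients: <v, e_1> = -2/sqrt(12), <v, e_2> = 14/sqrt(24).
Square and sum: Σ |<v, e_j>|^2 = 17/2.
Compute ||v||^2 = v·v = 9.
Deficit = 9 − 17/2 = 1/2 ≥ 0, confirming Bessel's inequality. (The deficit equals ||v − Σ <v,e_j> e_j||^2, the squared distance from v to span{e_j}.)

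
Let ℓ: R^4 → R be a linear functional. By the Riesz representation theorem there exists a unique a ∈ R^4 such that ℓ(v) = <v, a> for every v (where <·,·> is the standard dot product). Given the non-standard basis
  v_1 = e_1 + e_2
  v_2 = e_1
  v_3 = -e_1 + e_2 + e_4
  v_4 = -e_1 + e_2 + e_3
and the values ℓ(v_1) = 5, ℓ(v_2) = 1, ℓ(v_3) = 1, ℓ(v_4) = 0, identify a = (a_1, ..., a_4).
a = (1, 4, -3, -2)

Write a = (a_1, ..., a_4) in the standard basis. For each basis vector v_i, ℓ(v_i) = <v_i, a> is a linear equation in the a_j's. Collect the n equations into a matrix system V a = ℓ, where row i of V is v_i (expressed in the standard basis). Since V is invertible (lower-triangular with 1s on the diagonal, up to permutation), solve by back-substitution:
  V =
[[1, 1, 0, 0],
 [1, 0, 0, 0],
 [-1, 1, 0, 1],
 [-1, 1, 1, 0]]
  V a = (5, 1, 1, 0)
Solving gives a = (1, 4, -3, -2).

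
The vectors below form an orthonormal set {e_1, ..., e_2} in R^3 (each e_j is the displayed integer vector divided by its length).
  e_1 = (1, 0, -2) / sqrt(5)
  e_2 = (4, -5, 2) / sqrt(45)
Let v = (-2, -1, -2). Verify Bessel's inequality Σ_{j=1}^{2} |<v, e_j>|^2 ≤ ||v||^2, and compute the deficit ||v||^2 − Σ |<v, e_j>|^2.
Σ |<v, e_j>|^2 = 17/9; ||v||^2 = 9; deficit = 64/9

Write each e_j = u_j / sqrt(<u_j, u_j>) where u_j is the displayed integer vector. Then <v, e_j> = <v, u_j> / sqrt(<u_j, u_j>), so |<v, e_j>|^2 = <v, u_j>^2 / <u_j, u_j>.
Coefficients: <v, e_1> = 2/sqrt(5), <v, e_2> = -7/sqrt(45).
Square and sum: Σ |<v, e_j>|^2 = 17/9.
Compute ||v||^2 = v·v = 9.
Deficit = 9 − 17/9 = 64/9 ≥ 0, confirming Bessel's inequality. (The deficit equals ||v − Σ <v,e_j> e_j||^2, the squared distance from v to span{e_j}.)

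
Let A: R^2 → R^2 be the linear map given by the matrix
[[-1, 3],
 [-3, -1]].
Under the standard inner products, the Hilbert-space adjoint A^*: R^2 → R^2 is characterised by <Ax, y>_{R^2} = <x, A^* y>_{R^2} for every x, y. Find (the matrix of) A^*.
A^* = A^T =
[[-1, -3],
 [3, -1]]

For real matrices with standard dot products, the defining identity <Ax, y> = <x, A^* y> gives (Ax)^T y = x^T (A^*) y, i.e. x^T A^T y = x^T (A^*) y. Since this holds for all x, y, we must have A^* = A^T. Therefore
A^* =
[[-1, -3],
 [3, -1]].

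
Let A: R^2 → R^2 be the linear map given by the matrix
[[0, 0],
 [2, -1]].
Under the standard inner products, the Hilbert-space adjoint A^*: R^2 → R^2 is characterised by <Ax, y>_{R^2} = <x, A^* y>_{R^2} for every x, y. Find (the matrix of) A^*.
A^* = A^T =
[[0, 2],
 [0, -1]]

For real matrices with standard dot products, the defining identity <Ax, y> = <x, A^* y> gives (Ax)^T y = x^T (A^*) y, i.e. x^T A^T y = x^T (A^*) y. Since this holds for all x, y, we must have A^* = A^T. Therefore
A^* =
[[0, 2],
 [0, -1]].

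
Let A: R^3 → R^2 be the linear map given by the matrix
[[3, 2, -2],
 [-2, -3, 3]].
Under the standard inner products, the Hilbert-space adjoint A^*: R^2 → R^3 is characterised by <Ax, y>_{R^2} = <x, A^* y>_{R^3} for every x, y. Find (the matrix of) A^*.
A^* = A^T =
[[3, -2],
 [2, -3],
 [-2, 3]]

For real matrices with standard dot products, the defining identity <Ax, y> = <x, A^* y> gives (Ax)^T y = x^T (A^*) y, i.e. x^T A^T y = x^T (A^*) y. Since this holds for all x, y, we must have A^* = A^T. Therefore
A^* =
[[3, -2],
 [2, -3],
 [-2, 3]].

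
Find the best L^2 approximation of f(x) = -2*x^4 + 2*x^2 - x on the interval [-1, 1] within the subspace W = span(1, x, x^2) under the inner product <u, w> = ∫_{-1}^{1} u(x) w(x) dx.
g(x) = 2*x^2/7 - x + 6/35

The best approximation g ∈ W is the orthogonal projection of f onto W. Writing g = a_0 + a_1 x + a_2 x^2, the coefficients solve the normal equations G · a = b where
  G_{ij} = <φ_i, φ_j> and b_i = <f, φ_i>, with φ_0 = 1, φ_1 = x, φ_2 = x^2.
G =
  [2, 0, 2/3]
  [0, 2/3, 0]
  [2/3, 0, 2/5],
b = (8/15, -2/3, 8/35).
Solving gives a_0 = 6/35, a_1 = -1, a_2 = 2/7, so
  g(x) = 2*x^2/7 - x + 6/35.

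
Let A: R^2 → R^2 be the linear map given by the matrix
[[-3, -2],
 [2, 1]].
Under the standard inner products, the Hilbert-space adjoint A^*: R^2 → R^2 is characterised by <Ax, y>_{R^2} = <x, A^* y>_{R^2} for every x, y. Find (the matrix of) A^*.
A^* = A^T =
[[-3, 2],
 [-2, 1]]

For real matrices with standard dot products, the defining identity <Ax, y> = <x, A^* y> gives (Ax)^T y = x^T (A^*) y, i.e. x^T A^T y = x^T (A^*) y. Since this holds for all x, y, we must have A^* = A^T. Therefore
A^* =
[[-3, 2],
 [-2, 1]].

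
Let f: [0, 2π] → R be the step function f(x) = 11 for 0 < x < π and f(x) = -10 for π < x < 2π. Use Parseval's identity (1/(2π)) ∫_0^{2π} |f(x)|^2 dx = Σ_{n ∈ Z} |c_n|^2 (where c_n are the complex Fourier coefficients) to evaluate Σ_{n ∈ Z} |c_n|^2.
Σ |c_n|^2 = 221/2

Parseval equates the L^2 energy of f (normalised by 1/(2π)) with the ℓ^2 sum of its Fourier coefficients: (1/(2π)) ∫_0^{2π} |f|^2 = Σ |c_n|^2.
Compute the left side: (1/(2π)) [∫_0^π 11^2 dx + ∫_π^{2π} (-10)^2 dx] = (1/(2π)) · (121π + 100π) = (121 + 100)/2 = 221/2.
So Σ_{n ∈ Z} |c_n|^2 = 221/2.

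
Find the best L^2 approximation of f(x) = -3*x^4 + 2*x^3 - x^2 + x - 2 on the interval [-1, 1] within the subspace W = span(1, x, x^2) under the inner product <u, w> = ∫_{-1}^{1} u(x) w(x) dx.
g(x) = -25*x^2/7 + 11*x/5 - 61/35

The best approximation g ∈ W is the orthogonal projection of f onto W. Writing g = a_0 + a_1 x + a_2 x^2, the coefficients solve the normal equations G · a = b where
  G_{ij} = <φ_i, φ_j> and b_i = <f, φ_i>, with φ_0 = 1, φ_1 = x, φ_2 = x^2.
G =
  [2, 0, 2/3]
  [0, 2/3, 0]
  [2/3, 0, 2/5],
b = (-88/15, 22/15, -272/105).
Solving gives a_0 = -61/35, a_1 = 11/5, a_2 = -25/7, so
  g(x) = -25*x^2/7 + 11*x/5 - 61/35.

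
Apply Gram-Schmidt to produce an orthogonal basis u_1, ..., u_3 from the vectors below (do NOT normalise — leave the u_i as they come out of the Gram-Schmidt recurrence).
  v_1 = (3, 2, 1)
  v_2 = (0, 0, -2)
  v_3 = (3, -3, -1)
Orthogonal basis:
  u_1 = (3, 2, 1)
  u_2 = (3/7, 2/7, -13/7)
  u_3 = (30/13, -45/13, 0)

Apply the Gram-Schmidt recurrence
  u_1 = v_1
  u_i = v_i − Σ_{j<i} ((v_i · u_j) / (u_j · u_j)) · u_j.

Step by step this gives:
  u_1 = (3, 2, 1)
  u_2 = (3/7, 2/7, -13/7)
  u_3 = (30/13, -45/13, 0)

Orthogonality check:
  u_2 · u_1 = 0 (should be 0)
  u_3 · u_1 = 0 (should be 0)
  u_3 · u_2 = 0 (should be 0)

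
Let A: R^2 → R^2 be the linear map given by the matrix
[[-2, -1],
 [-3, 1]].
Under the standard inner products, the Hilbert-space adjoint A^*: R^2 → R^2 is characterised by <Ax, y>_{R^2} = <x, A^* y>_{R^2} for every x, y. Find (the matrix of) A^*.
A^* = A^T =
[[-2, -3],
 [-1, 1]]

For real matrices with standard dot products, the defining identity <Ax, y> = <x, A^* y> gives (Ax)^T y = x^T (A^*) y, i.e. x^T A^T y = x^T (A^*) y. Since this holds for all x, y, we must have A^* = A^T. Therefore
A^* =
[[-2, -3],
 [-1, 1]].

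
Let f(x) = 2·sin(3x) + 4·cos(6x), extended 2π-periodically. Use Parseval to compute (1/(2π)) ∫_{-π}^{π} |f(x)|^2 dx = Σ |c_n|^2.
Σ |c_n|^2 = 10

Expand |f|^2 and use orthogonality of {sin(nx), cos(mx)} on [-π, π]:
  ∫_{-π}^{π} sin(nx)^2 dx = π, ∫ cos(mx)^2 dx = π, and cross terms integrate to 0.
So ∫_{-π}^{π} f(x)^2 dx = 2^2 · π + 4^2 · π = (4 + 16)π.
Divide by 2π: (4 + 16)/2 = 10.
By Parseval, this equals Σ |c_n|^2.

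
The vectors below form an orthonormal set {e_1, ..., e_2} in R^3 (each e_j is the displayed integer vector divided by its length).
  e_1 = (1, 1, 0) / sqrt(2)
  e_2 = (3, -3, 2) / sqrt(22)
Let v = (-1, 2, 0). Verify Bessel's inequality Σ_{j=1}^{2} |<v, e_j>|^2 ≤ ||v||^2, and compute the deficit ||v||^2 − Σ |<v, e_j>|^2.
Σ |<v, e_j>|^2 = 46/11; ||v||^2 = 5; deficit = 9/11

Write each e_j = u_j / sqrt(<u_j, u_j>) where u_j is the displayed integer vector. Then <v, e_j> = <v, u_j> / sqrt(<u_j, u_j>), so |<v, e_j>|^2 = <v, u_j>^2 / <u_j, u_j>.
Coefficients: <v, e_1> = 1/sqrt(2), <v, e_2> = -9/sqrt(22).
Square and sum: Σ |<v, e_j>|^2 = 46/11.
Compute ||v||^2 = v·v = 5.
Deficit = 5 − 46/11 = 9/11 ≥ 0, confirming Bessel's inequality. (The deficit equals ||v − Σ <v,e_j> e_j||^2, the squared distance from v to span{e_j}.)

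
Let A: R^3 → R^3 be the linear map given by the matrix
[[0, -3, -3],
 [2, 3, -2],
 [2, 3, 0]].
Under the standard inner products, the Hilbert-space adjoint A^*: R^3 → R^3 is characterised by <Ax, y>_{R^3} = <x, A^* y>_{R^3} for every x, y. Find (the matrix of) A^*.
A^* = A^T =
[[0, 2, 2],
 [-3, 3, 3],
 [-3, -2, 0]]

For real matrices with standard dot products, the defining identity <Ax, y> = <x, A^* y> gives (Ax)^T y = x^T (A^*) y, i.e. x^T A^T y = x^T (A^*) y. Since this holds for all x, y, we must have A^* = A^T. Therefore
A^* =
[[0, 2, 2],
 [-3, 3, 3],
 [-3, -2, 0]].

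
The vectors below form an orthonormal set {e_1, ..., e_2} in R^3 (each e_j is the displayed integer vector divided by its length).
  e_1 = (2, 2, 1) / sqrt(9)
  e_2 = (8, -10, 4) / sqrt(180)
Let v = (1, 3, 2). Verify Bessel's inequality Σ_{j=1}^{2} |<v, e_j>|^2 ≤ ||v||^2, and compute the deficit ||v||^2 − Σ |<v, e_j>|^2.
Σ |<v, e_j>|^2 = 61/5; ||v||^2 = 14; deficit = 9/5

Write each e_j = u_j / sqrt(<u_j, u_j>) where u_j is the displayed integer vector. Then <v, e_j> = <v, u_j> / sqrt(<u_j, u_j>), so |<v, e_j>|^2 = <v, u_j>^2 / <u_j, u_j>.
Coefficients: <v, e_1> = 10/sqrt(9), <v, e_2> = -14/sqrt(180).
Square and sum: Σ |<v, e_j>|^2 = 61/5.
Compute ||v||^2 = v·v = 14.
Deficit = 14 − 61/5 = 9/5 ≥ 0, confirming Bessel's inequality. (The deficit equals ||v − Σ <v,e_j> e_j||^2, the squared distance from v to span{e_j}.)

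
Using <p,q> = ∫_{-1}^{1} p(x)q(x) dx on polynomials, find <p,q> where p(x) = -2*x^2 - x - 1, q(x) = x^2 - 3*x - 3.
<p,q> = 158/15

Expand the product: p(x)·q(x) = -2*x^4 + 5*x^3 + 8*x^2 + 6*x + 3.
∫_{-1}^{1} of each monomial x^k gives [2/(k+1) if k even, 0 if k odd]. Integrating term-by-term (or equivalently evaluating the antiderivative F(x) = -2*x^5/5 + 5*x^4/4 + 8*x^3/3 + 3*x^2 + 3*x at the endpoints):
  F(1) − F(−1) = 571/60 − (-61/60) = 158/15.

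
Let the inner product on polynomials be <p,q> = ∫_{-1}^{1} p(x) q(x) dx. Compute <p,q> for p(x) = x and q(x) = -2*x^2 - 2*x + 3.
<p,q> = -4/3

Expand the product: p(x)·q(x) = -2*x^3 - 2*x^2 + 3*x.
∫_{-1}^{1} of each monomial x^k gives [2/(k+1) if k even, 0 if k odd]. Integrating term-by-term (or equivalently evaluating the antiderivative F(x) = -x^4/2 - 2*x^3/3 + 3*x^2/2 at the endpoints):
  F(1) − F(−1) = 1/3 − (5/3) = -4/3.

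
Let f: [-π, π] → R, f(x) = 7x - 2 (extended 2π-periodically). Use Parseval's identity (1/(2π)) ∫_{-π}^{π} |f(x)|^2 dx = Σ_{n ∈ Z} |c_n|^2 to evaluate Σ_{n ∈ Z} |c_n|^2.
Σ |c_n|^2 = 49π^2/3 + 4

Expand and integrate term by term over [-π, π]:
  ∫ (7x)^2 dx = 49·(2π^3/3); ∫ 2·7·(-2)·x dx = 0 (odd integrand); ∫ (-2)^2 dx = 4·2π.
So (1/(2π)) ∫_{-π}^{π} (7x - 2)^2 dx = 49π^2/3 + 4 = 49π^2/3 + 4.
Parseval ⇒ Σ |c_n|^2 = 49π^2/3 + 4.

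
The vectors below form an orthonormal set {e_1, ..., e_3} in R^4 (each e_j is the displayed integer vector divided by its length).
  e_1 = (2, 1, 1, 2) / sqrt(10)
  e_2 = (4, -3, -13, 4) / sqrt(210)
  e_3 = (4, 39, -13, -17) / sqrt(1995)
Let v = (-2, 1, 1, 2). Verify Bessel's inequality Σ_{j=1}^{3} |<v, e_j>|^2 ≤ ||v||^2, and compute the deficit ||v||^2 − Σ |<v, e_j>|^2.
Σ |<v, e_j>|^2 = 166/95; ||v||^2 = 10; deficit = 784/95

Write each e_j = u_j / sqrt(<u_j, u_j>) where u_j is the displayed integer vector. Then <v, e_j> = <v, u_j> / sqrt(<u_j, u_j>), so |<v, e_j>|^2 = <v, u_j>^2 / <u_j, u_j>.
Coefficients: <v, e_1> = 2/sqrt(10), <v, e_2> = -16/sqrt(210), <v, e_3> = -16/sqrt(1995).
Square and sum: Σ |<v, e_j>|^2 = 166/95.
Compute ||v||^2 = v·v = 10.
Deficit = 10 − 166/95 = 784/95 ≥ 0, confirming Bessel's inequality. (The deficit equals ||v − Σ <v,e_j> e_j||^2, the squared distance from v to span{e_j}.)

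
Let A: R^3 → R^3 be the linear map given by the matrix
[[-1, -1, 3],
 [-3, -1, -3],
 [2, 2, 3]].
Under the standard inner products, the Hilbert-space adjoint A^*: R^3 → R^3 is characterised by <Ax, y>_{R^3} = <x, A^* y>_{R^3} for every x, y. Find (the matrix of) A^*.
A^* = A^T =
[[-1, -3, 2],
 [-1, -1, 2],
 [3, -3, 3]]

For real matrices with standard dot products, the defining identity <Ax, y> = <x, A^* y> gives (Ax)^T y = x^T (A^*) y, i.e. x^T A^T y = x^T (A^*) y. Since this holds for all x, y, we must have A^* = A^T. Therefore
A^* =
[[-1, -3, 2],
 [-1, -1, 2],
 [3, -3, 3]].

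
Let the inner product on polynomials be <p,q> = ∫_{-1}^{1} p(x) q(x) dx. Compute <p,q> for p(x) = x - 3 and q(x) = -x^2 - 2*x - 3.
<p,q> = 56/3

Expand the product: p(x)·q(x) = -x^3 + x^2 + 3*x + 9.
∫_{-1}^{1} of each monomial x^k gives [2/(k+1) if k even, 0 if k odd]. Integrating term-by-term (or equivalently evaluating the antiderivative F(x) = -x^4/4 + x^3/3 + 3*x^2/2 + 9*x at the endpoints):
  F(1) − F(−1) = 127/12 − (-97/12) = 56/3.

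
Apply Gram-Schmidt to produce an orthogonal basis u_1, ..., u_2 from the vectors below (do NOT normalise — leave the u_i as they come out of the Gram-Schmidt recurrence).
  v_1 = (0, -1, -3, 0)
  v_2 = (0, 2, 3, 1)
Orthogonal basis:
  u_1 = (0, -1, -3, 0)
  u_2 = (0, 9/10, -3/10, 1)

Apply the Gram-Schmidt recurrence
  u_1 = v_1
  u_i = v_i − Σ_{j<i} ((v_i · u_j) / (u_j · u_j)) · u_j.

Step by step this gives:
  u_1 = (0, -1, -3, 0)
  u_2 = (0, 9/10, -3/10, 1)

Orthogonality check:
  u_2 · u_1 = 0 (should be 0)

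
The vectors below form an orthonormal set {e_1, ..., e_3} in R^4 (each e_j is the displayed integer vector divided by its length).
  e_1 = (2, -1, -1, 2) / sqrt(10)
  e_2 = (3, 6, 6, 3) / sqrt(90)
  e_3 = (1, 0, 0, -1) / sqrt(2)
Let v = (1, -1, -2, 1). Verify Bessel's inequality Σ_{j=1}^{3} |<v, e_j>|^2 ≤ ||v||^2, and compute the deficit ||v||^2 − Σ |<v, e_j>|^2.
Σ |<v, e_j>|^2 = 13/2; ||v||^2 = 7; deficit = 1/2

Write each e_j = u_j / sqrt(<u_j, u_j>) where u_j is the displayed integer vector. Then <v, e_j> = <v, u_j> / sqrt(<u_j, u_j>), so |<v, e_j>|^2 = <v, u_j>^2 / <u_j, u_j>.
Coefficients: <v, e_1> = 7/sqrt(10), <v, e_2> = -12/sqrt(90), <v, e_3> = 0/sqrt(2).
Square and sum: Σ |<v, e_j>|^2 = 13/2.
Compute ||v||^2 = v·v = 7.
Deficit = 7 − 13/2 = 1/2 ≥ 0, confirming Bessel's inequality. (The deficit equals ||v − Σ <v,e_j> e_j||^2, the squared distance from v to span{e_j}.)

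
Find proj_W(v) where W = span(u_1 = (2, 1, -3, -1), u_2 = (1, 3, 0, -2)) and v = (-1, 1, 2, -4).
proj_W(v) = (-53/161, 401/161, 48/23, -10/7)

Set up U = [u_1 | ... | u_2] ∈ R^(4×2). The projector onto W = col(U) is P = U (U^T U)^(-1) U^T.
Compute U^T U =
  [15, 7]
  [7, 14],
and U^T v = (-3, 10).
Solve U^T U · c = U^T v for the coefficients: c = (-16/23, 171/161). The projection is proj_W(v) = U c.
Check: (v - proj_W(v)) · u_1 = 0  (should be 0).
Check: (v - proj_W(v)) · u_2 = 0  (should be 0).
Result: proj_W(v) = (-53/161, 401/161, 48/23, -10/7).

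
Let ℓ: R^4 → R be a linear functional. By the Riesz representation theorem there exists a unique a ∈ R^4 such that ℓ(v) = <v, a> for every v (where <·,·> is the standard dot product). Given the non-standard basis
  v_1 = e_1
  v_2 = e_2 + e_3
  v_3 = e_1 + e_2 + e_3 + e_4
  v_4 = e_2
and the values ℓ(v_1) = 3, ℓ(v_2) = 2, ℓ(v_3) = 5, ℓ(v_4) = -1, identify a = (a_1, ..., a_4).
a = (3, -1, 3, 0)

Write a = (a_1, ..., a_4) in the standard basis. For each basis vector v_i, ℓ(v_i) = <v_i, a> is a linear equation in the a_j's. Collect the n equations into a matrix system V a = ℓ, where row i of V is v_i (expressed in the standard basis). Since V is invertible (lower-triangular with 1s on the diagonal, up to permutation), solve by back-substitution:
  V =
[[1, 0, 0, 0],
 [0, 1, 1, 0],
 [1, 1, 1, 1],
 [0, 1, 0, 0]]
  V a = (3, 2, 5, -1)
Solving gives a = (3, -1, 3, 0).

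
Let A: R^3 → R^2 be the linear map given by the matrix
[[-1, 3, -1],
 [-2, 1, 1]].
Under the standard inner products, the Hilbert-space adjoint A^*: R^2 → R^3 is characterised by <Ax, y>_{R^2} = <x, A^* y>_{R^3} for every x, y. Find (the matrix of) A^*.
A^* = A^T =
[[-1, -2],
 [3, 1],
 [-1, 1]]

For real matrices with standard dot products, the defining identity <Ax, y> = <x, A^* y> gives (Ax)^T y = x^T (A^*) y, i.e. x^T A^T y = x^T (A^*) y. Since this holds for all x, y, we must have A^* = A^T. Therefore
A^* =
[[-1, -2],
 [3, 1],
 [-1, 1]].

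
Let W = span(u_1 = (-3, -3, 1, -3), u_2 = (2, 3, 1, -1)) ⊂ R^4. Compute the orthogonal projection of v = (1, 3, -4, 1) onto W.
proj_W(v) = (25/13, 534/299, -20/23, 698/299)

Set up U = [u_1 | ... | u_2] ∈ R^(4×2). The projector onto W = col(U) is P = U (U^T U)^(-1) U^T.
Compute U^T U =
  [28, -11]
  [-11, 15],
and U^T v = (-19, 6).
Solve U^T U · c = U^T v for the coefficients: c = (-219/299, -41/299). The projection is proj_W(v) = U c.
Check: (v - proj_W(v)) · u_1 = 0  (should be 0).
Check: (v - proj_W(v)) · u_2 = 0  (should be 0).
Result: proj_W(v) = (25/13, 534/299, -20/23, 698/299).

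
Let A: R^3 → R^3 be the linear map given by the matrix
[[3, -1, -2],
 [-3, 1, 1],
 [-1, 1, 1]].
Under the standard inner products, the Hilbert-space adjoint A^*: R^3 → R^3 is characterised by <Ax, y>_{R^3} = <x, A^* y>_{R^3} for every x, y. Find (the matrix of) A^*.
A^* = A^T =
[[3, -3, -1],
 [-1, 1, 1],
 [-2, 1, 1]]

For real matrices with standard dot products, the defining identity <Ax, y> = <x, A^* y> gives (Ax)^T y = x^T (A^*) y, i.e. x^T A^T y = x^T (A^*) y. Since this holds for all x, y, we must have A^* = A^T. Therefore
A^* =
[[3, -3, -1],
 [-1, 1, 1],
 [-2, 1, 1]].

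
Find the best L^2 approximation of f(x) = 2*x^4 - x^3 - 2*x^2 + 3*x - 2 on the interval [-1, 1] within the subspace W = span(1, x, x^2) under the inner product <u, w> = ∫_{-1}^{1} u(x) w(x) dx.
g(x) = -2*x^2/7 + 12*x/5 - 76/35

The best approximation g ∈ W is the orthogonal projection of f onto W. Writing g = a_0 + a_1 x + a_2 x^2, the coefficients solve the normal equations G · a = b where
  G_{ij} = <φ_i, φ_j> and b_i = <f, φ_i>, with φ_0 = 1, φ_1 = x, φ_2 = x^2.
G =
  [2, 0, 2/3]
  [0, 2/3, 0]
  [2/3, 0, 2/5],
b = (-68/15, 8/5, -164/105).
Solving gives a_0 = -76/35, a_1 = 12/5, a_2 = -2/7, so
  g(x) = -2*x^2/7 + 12*x/5 - 76/35.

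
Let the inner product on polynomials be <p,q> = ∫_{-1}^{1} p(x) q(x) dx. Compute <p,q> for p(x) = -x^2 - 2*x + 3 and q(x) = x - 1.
<p,q> = -20/3

Expand the product: p(x)·q(x) = -x^3 - x^2 + 5*x - 3.
∫_{-1}^{1} of each monomial x^k gives [2/(k+1) if k even, 0 if k odd]. Integrating term-by-term (or equivalently evaluating the antiderivative F(x) = -x^4/4 - x^3/3 + 5*x^2/2 - 3*x at the endpoints):
  F(1) − F(−1) = -13/12 − (67/12) = -20/3.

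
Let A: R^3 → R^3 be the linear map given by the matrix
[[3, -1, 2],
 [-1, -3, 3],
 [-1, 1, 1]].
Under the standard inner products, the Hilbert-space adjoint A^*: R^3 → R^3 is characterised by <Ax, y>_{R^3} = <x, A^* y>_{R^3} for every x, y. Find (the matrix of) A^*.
A^* = A^T =
[[3, -1, -1],
 [-1, -3, 1],
 [2, 3, 1]]

For real matrices with standard dot products, the defining identity <Ax, y> = <x, A^* y> gives (Ax)^T y = x^T (A^*) y, i.e. x^T A^T y = x^T (A^*) y. Since this holds for all x, y, we must have A^* = A^T. Therefore
A^* =
[[3, -1, -1],
 [-1, -3, 1],
 [2, 3, 1]].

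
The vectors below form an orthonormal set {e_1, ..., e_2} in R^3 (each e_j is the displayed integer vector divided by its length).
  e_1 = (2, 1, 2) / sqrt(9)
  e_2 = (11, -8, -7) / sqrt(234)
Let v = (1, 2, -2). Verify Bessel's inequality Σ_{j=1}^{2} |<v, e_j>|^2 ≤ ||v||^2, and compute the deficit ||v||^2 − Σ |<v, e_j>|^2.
Σ |<v, e_j>|^2 = 9/26; ||v||^2 = 9; deficit = 225/26

Write each e_j = u_j / sqrt(<u_j, u_j>) where u_j is the displayed integer vector. Then <v, e_j> = <v, u_j> / sqrt(<u_j, u_j>), so |<v, e_j>|^2 = <v, u_j>^2 / <u_j, u_j>.
Coefficients: <v, e_1> = 0/sqrt(9), <v, e_2> = 9/sqrt(234).
Square and sum: Σ |<v, e_j>|^2 = 9/26.
Compute ||v||^2 = v·v = 9.
Deficit = 9 − 9/26 = 225/26 ≥ 0, confirming Bessel's inequality. (The deficit equals ||v − Σ <v,e_j> e_j||^2, the squared distance from v to span{e_j}.)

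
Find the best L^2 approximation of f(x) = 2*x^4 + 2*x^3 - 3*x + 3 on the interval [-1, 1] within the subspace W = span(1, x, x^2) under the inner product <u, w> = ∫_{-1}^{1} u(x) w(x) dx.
g(x) = 12*x^2/7 - 9*x/5 + 99/35

The best approximation g ∈ W is the orthogonal projection of f onto W. Writing g = a_0 + a_1 x + a_2 x^2, the coefficients solve the normal equations G · a = b where
  G_{ij} = <φ_i, φ_j> and b_i = <f, φ_i>, with φ_0 = 1, φ_1 = x, φ_2 = x^2.
G =
  [2, 0, 2/3]
  [0, 2/3, 0]
  [2/3, 0, 2/5],
b = (34/5, -6/5, 18/7).
Solving gives a_0 = 99/35, a_1 = -9/5, a_2 = 12/7, so
  g(x) = 12*x^2/7 - 9*x/5 + 99/35.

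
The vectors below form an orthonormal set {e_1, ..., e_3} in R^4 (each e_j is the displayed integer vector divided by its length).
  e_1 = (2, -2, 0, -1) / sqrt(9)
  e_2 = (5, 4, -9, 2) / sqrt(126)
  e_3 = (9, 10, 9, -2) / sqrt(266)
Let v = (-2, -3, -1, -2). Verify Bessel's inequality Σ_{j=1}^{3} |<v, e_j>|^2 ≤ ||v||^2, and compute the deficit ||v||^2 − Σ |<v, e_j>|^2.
Σ |<v, e_j>|^2 = 278/19; ||v||^2 = 18; deficit = 64/19

Write each e_j = u_j / sqrt(<u_j, u_j>) where u_j is the displayed integer vector. Then <v, e_j> = <v, u_j> / sqrt(<u_j, u_j>), so |<v, e_j>|^2 = <v, u_j>^2 / <u_j, u_j>.
Coefficients: <v, e_1> = 4/sqrt(9), <v, e_2> = -17/sqrt(126), <v, e_3> = -53/sqrt(266).
Square and sum: Σ |<v, e_j>|^2 = 278/19.
Compute ||v||^2 = v·v = 18.
Deficit = 18 − 278/19 = 64/19 ≥ 0, confirming Bessel's inequality. (The deficit equals ||v − Σ <v,e_j> e_j||^2, the squared distance from v to span{e_j}.)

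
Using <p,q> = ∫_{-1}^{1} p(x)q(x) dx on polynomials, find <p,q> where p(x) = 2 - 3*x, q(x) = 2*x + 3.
<p,q> = 8

Expand the product: p(x)·q(x) = -6*x^2 - 5*x + 6.
∫_{-1}^{1} of each monomial x^k gives [2/(k+1) if k even, 0 if k odd]. Integrating term-by-term (or equivalently evaluating the antiderivative F(x) = -2*x^3 - 5*x^2/2 + 6*x at the endpoints):
  F(1) − F(−1) = 3/2 − (-13/2) = 8.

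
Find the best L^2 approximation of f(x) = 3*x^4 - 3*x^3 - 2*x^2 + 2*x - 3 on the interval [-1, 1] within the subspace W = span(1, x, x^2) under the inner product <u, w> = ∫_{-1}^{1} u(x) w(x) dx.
g(x) = 4*x^2/7 + x/5 - 114/35

The best approximation g ∈ W is the orthogonal projection of f onto W. Writing g = a_0 + a_1 x + a_2 x^2, the coefficients solve the normal equations G · a = b where
  G_{ij} = <φ_i, φ_j> and b_i = <f, φ_i>, with φ_0 = 1, φ_1 = x, φ_2 = x^2.
G =
  [2, 0, 2/3]
  [0, 2/3, 0]
  [2/3, 0, 2/5],
b = (-92/15, 2/15, -68/35).
Solving gives a_0 = -114/35, a_1 = 1/5, a_2 = 4/7, so
  g(x) = 4*x^2/7 + x/5 - 114/35.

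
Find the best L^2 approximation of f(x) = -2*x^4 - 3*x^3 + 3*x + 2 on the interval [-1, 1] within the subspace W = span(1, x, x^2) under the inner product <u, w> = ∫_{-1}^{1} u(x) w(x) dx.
g(x) = -12*x^2/7 + 6*x/5 + 76/35

The best approximation g ∈ W is the orthogonal projection of f onto W. Writing g = a_0 + a_1 x + a_2 x^2, the coefficients solve the normal equations G · a = b where
  G_{ij} = <φ_i, φ_j> and b_i = <f, φ_i>, with φ_0 = 1, φ_1 = x, φ_2 = x^2.
G =
  [2, 0, 2/3]
  [0, 2/3, 0]
  [2/3, 0, 2/5],
b = (16/5, 4/5, 16/21).
Solving gives a_0 = 76/35, a_1 = 6/5, a_2 = -12/7, so
  g(x) = -12*x^2/7 + 6*x/5 + 76/35.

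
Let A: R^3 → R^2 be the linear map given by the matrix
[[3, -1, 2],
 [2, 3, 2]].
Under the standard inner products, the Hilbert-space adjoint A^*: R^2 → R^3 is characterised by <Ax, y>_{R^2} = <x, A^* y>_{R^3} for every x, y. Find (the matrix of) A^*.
A^* = A^T =
[[3, 2],
 [-1, 3],
 [2, 2]]

For real matrices with standard dot products, the defining identity <Ax, y> = <x, A^* y> gives (Ax)^T y = x^T (A^*) y, i.e. x^T A^T y = x^T (A^*) y. Since this holds for all x, y, we must have A^* = A^T. Therefore
A^* =
[[3, 2],
 [-1, 3],
 [2, 2]].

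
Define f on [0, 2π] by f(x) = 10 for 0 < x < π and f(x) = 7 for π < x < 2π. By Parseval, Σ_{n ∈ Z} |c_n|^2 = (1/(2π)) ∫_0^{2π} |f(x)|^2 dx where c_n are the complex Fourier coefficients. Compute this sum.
Σ |c_n|^2 = 149/2

Parseval equates the L^2 energy of f (normalised by 1/(2π)) with the ℓ^2 sum of its Fourier coefficients: (1/(2π)) ∫_0^{2π} |f|^2 = Σ |c_n|^2.
Compute the left side: (1/(2π)) [∫_0^π 10^2 dx + ∫_π^{2π} 7^2 dx] = (1/(2π)) · (100π + 49π) = (100 + 49)/2 = 149/2.
So Σ_{n ∈ Z} |c_n|^2 = 149/2.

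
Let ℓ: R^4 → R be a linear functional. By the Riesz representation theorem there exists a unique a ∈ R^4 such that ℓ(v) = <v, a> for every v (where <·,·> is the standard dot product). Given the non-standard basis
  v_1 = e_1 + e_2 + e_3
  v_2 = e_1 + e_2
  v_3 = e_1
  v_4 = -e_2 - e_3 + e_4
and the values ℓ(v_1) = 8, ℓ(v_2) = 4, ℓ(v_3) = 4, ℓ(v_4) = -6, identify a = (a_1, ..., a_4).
a = (4, 0, 4, -2)

Write a = (a_1, ..., a_4) in the standard basis. For each basis vector v_i, ℓ(v_i) = <v_i, a> is a linear equation in the a_j's. Collect the n equations into a matrix system V a = ℓ, where row i of V is v_i (expressed in the standard basis). Since V is invertible (lower-triangular with 1s on the diagonal, up to permutation), solve by back-substitution:
  V =
[[1, 1, 1, 0],
 [1, 1, 0, 0],
 [1, 0, 0, 0],
 [0, -1, -1, 1]]
  V a = (8, 4, 4, -6)
Solving gives a = (4, 0, 4, -2).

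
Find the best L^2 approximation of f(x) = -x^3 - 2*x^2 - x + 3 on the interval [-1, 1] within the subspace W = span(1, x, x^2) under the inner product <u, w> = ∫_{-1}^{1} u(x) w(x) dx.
g(x) = -2*x^2 - 8*x/5 + 3

The best approximation g ∈ W is the orthogonal projection of f onto W. Writing g = a_0 + a_1 x + a_2 x^2, the coefficients solve the normal equations G · a = b where
  G_{ij} = <φ_i, φ_j> and b_i = <f, φ_i>, with φ_0 = 1, φ_1 = x, φ_2 = x^2.
G =
  [2, 0, 2/3]
  [0, 2/3, 0]
  [2/3, 0, 2/5],
b = (14/3, -16/15, 6/5).
Solving gives a_0 = 3, a_1 = -8/5, a_2 = -2, so
  g(x) = -2*x^2 - 8*x/5 + 3.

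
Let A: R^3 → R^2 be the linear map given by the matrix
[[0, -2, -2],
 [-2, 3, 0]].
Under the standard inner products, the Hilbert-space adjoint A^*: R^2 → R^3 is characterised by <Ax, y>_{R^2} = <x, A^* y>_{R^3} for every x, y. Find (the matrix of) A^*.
A^* = A^T =
[[0, -2],
 [-2, 3],
 [-2, 0]]

For real matrices with standard dot products, the defining identity <Ax, y> = <x, A^* y> gives (Ax)^T y = x^T (A^*) y, i.e. x^T A^T y = x^T (A^*) y. Since this holds for all x, y, we must have A^* = A^T. Therefore
A^* =
[[0, -2],
 [-2, 3],
 [-2, 0]].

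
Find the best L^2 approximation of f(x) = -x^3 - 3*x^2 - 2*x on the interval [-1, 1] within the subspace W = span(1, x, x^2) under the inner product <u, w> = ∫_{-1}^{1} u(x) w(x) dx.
g(x) = -3*x^2 - 13*x/5

The best approximation g ∈ W is the orthogonal projection of f onto W. Writing g = a_0 + a_1 x + a_2 x^2, the coefficients solve the normal equations G · a = b where
  G_{ij} = <φ_i, φ_j> and b_i = <f, φ_i>, with φ_0 = 1, φ_1 = x, φ_2 = x^2.
G =
  [2, 0, 2/3]
  [0, 2/3, 0]
  [2/3, 0, 2/5],
b = (-2, -26/15, -6/5).
Solving gives a_0 = 0, a_1 = -13/5, a_2 = -3, so
  g(x) = -3*x^2 - 13*x/5.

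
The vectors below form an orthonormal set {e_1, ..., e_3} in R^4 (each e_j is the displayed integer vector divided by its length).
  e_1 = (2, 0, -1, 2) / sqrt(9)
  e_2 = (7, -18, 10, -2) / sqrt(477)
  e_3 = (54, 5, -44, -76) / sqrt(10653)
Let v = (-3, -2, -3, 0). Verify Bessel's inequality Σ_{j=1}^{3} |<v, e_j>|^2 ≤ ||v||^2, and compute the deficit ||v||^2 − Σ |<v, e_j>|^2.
Σ |<v, e_j>|^2 = 326/201; ||v||^2 = 22; deficit = 4096/201

Write each e_j = u_j / sqrt(<u_j, u_j>) where u_j is the displayed integer vector. Then <v, e_j> = <v, u_j> / sqrt(<u_j, u_j>), so |<v, e_j>|^2 = <v, u_j>^2 / <u_j, u_j>.
Coefficients: <v, e_1> = -3/sqrt(9), <v, e_2> = -15/sqrt(477), <v, e_3> = -40/sqrt(10653).
Square and sum: Σ |<v, e_j>|^2 = 326/201.
Compute ||v||^2 = v·v = 22.
Deficit = 22 − 326/201 = 4096/201 ≥ 0, confirming Bessel's inequality. (The deficit equals ||v − Σ <v,e_j> e_j||^2, the squared distance from v to span{e_j}.)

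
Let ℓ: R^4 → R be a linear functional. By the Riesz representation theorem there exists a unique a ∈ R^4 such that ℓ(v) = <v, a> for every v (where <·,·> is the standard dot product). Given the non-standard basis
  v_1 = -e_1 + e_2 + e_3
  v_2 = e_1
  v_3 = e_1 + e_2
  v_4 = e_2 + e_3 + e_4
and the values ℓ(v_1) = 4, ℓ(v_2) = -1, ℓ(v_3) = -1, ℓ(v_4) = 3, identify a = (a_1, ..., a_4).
a = (-1, 0, 3, 0)

Write a = (a_1, ..., a_4) in the standard basis. For each basis vector v_i, ℓ(v_i) = <v_i, a> is a linear equation in the a_j's. Collect the n equations into a matrix system V a = ℓ, where row i of V is v_i (expressed in the standard basis). Since V is invertible (lower-triangular with 1s on the diagonal, up to permutation), solve by back-substitution:
  V =
[[-1, 1, 1, 0],
 [1, 0, 0, 0],
 [1, 1, 0, 0],
 [0, 1, 1, 1]]
  V a = (4, -1, -1, 3)
Solving gives a = (-1, 0, 3, 0).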